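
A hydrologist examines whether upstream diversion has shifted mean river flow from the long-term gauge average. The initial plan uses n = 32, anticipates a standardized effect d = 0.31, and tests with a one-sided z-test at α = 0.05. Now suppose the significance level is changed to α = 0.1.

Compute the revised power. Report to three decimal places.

δ = d·√n = 0.31 × √32 = 1.7536 (unchanged). New critical value: z_{0.1} = 1.282.
Revised power = Φ(δ − 1.282) = Φ(0.472) = 0.6816.

Power ≈ 0.682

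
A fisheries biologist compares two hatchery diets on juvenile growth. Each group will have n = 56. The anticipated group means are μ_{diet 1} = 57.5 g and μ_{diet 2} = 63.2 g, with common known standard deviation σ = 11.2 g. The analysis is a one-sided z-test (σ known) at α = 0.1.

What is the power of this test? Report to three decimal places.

Standardized effect: d = |μ_{diet 1} − μ_{diet 2}| / σ = |57.5 − 63.2| / 11.2 = 0.5089
Noncentrality parameter: δ = d·√(n/2) = 0.5089 × √(56/2) = 2.6930
Critical value for a one-sided test at α = 0.1: z_α = 1.282.
Power = P(Z > 1.282 − δ) = Φ(1.411) = 0.9209.

Power ≈ 0.921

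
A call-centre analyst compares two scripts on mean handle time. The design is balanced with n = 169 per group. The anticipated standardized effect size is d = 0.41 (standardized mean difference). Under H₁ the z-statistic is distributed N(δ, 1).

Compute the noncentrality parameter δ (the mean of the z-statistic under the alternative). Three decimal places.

δ ≈ 3.769

The noncentrality parameter scales effect size by the design's sample-size factor: δ = d·√(n/2) = 0.41 × √(169/2) = 3.7689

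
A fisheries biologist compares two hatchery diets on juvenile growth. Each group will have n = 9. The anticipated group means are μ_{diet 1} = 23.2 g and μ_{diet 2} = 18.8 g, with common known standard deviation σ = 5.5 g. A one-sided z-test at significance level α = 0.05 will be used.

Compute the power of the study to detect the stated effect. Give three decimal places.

Power ≈ 0.521

Standardized effect: d = |μ_{diet 1} − μ_{diet 2}| / σ = |23.2 − 18.8| / 5.5 = 0.8000
Noncentrality parameter: δ = d·√(n/2) = 0.8000 × √(9/2) = 1.6971
One-sided α = 0.05 → critical value z_{0.05} = 1.645.
Power = Φ(δ − 1.645) = Φ(0.052) = 0.5208.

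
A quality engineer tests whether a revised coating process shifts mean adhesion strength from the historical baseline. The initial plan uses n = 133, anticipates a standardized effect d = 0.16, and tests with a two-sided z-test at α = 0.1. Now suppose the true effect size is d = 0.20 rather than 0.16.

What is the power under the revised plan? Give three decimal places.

With d = 0.20: δ = d·√n = 0.20 × √133 = 2.3065. Critical value z_{0.05} = 1.645.
Revised power = Φ(δ − 1.645) + Φ(−δ − 1.645) = Φ(0.662) + Φ(-3.951) = 0.7459 + 0.0000 = 0.7459.

Power ≈ 0.746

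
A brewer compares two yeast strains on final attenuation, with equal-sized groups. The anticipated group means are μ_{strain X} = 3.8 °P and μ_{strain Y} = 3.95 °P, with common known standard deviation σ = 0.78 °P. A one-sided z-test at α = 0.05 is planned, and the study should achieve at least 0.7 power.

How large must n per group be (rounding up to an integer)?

n = 255 per group

Standardized effect: d = |μ_{strain X} − μ_{strain Y}| / σ = |3.8 − 3.95| / 0.78 = 0.1923
For power 0.7 need Φ(δ − z_{0.05}) = 0.7, so δ = z_{0.05} + z_{0.30} = 1.645 + 0.524 = 2.169.
δ = d·√(n/2) ⇒ n = 2(δ/d)² = 2 × (2.169 / 0.1923)² = 254.48.
Round up to the next whole unit.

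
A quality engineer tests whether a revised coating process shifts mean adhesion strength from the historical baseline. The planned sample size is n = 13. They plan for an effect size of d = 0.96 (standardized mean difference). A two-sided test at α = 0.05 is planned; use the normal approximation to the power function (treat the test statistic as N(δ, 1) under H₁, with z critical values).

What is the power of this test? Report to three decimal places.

Noncentrality parameter: δ = d·√n = 0.96 × √13 = 3.4613
Critical value for a two-sided test at α = 0.05: z_{α/2} = 1.960.
Power = Φ(δ − 1.960) + Φ(−δ − 1.960) = Φ(1.501) + Φ(-5.421) = 0.9334 + 0.0000 = 0.9334.

Power ≈ 0.933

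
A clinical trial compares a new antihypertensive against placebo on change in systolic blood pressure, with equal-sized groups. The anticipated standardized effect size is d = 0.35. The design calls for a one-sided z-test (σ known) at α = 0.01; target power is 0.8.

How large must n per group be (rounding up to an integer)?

n = 164 per group

For power 0.8 need Φ(δ − z_{0.01}) = 0.8, so δ = z_{0.01} + z_{0.20} = 2.326 + 0.842 = 3.168.
δ = d·√(n/2) ⇒ n = 2(δ/d)² = 2 × (3.168 / 0.35)² = 163.85.
Rounding up, n = 164 per group.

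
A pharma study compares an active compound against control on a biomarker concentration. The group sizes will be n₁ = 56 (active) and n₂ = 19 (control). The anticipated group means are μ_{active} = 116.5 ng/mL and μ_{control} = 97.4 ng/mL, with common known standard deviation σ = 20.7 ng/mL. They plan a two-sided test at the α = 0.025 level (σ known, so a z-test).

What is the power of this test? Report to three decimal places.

Power ≈ 0.891

Standardized effect: d = |μ_{active} − μ_{control}| / σ = |116.5 − 97.4| / 20.7 = 0.9227
Noncentrality parameter: δ = d / √(1/n₁ + 1/n₂) = 0.9227 / √(1/56 + 1/19) = 3.4754
Two-sided α = 0.025 → critical value z_{0.0125} = 2.241.
Power = Φ(δ − 2.241) + Φ(−δ − 2.241) = Φ(1.234) + Φ(-5.717) = 0.8914 + 0.0000 = 0.8914.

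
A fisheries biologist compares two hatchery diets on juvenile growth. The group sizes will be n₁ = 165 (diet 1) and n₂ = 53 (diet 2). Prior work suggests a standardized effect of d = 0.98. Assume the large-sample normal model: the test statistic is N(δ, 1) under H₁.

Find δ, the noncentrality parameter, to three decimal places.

δ ≈ 6.207

The noncentrality parameter scales effect size by the design's sample-size factor: δ = d / √(1/n₁ + 1/n₂) = 0.98 / √(1/165 + 1/53) = 6.2069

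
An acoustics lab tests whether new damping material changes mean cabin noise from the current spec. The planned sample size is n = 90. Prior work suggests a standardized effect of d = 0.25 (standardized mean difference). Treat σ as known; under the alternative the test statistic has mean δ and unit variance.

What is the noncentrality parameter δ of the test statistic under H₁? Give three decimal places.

δ ≈ 2.372

The noncentrality parameter scales effect size by the design's sample-size factor: δ = d·√n = 0.25 × √90 = 2.3717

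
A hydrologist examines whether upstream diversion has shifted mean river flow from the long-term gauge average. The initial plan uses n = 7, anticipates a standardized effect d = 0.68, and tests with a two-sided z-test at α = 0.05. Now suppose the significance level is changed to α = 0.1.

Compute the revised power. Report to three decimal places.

δ = d·√n = 0.68 × √7 = 1.7991 (unchanged). New critical value: z_{0.05} = 1.645.
Revised power = Φ(δ − 1.645) + Φ(−δ − 1.645) = Φ(0.154) + Φ(-3.444) = 0.5613 + 0.0003 = 0.5616.

Power ≈ 0.562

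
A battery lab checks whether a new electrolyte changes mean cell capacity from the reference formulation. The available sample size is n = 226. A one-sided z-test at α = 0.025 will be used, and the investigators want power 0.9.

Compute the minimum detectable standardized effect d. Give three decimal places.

Required noncentrality: δ = z_{0.025} + z_{0.10} = 1.960 + 1.282 = 3.242.
δ = d·√n ⇒ d = δ/√n = 3.242/√226 = 0.2156.

d ≈ 0.216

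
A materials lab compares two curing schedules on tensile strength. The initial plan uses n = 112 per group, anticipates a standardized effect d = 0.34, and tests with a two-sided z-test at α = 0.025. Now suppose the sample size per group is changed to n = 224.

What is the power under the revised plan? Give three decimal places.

Power ≈ 0.913

With n = 224 per group: δ = d·√(n/2) = 0.34 × √(224/2) = 3.5982. Critical value z_{0.0125} = 2.241.
Revised power = Φ(δ − 2.241) + Φ(−δ − 2.241) = Φ(1.357) + Φ(-5.840) = 0.9126 + 0.0000 = 0.9126.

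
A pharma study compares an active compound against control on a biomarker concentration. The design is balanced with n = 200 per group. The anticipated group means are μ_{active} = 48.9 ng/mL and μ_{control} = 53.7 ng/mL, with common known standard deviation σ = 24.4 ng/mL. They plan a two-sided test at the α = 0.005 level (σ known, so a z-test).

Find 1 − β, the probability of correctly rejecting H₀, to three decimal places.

Power ≈ 0.201

Standardized effect: d = |μ_{active} − μ_{control}| / σ = |48.9 − 53.7| / 24.4 = 0.1967
Noncentrality parameter: δ = d·√(n/2) = 0.1967 × √(200/2) = 1.9672
Two-sided α = 0.005 → critical value z_{0.0025} = 2.807.
Power = Φ(δ − 2.807) + Φ(−δ − 2.807) = Φ(-0.840) + Φ(-4.774) = 0.2005 + 0.0000 = 0.2005.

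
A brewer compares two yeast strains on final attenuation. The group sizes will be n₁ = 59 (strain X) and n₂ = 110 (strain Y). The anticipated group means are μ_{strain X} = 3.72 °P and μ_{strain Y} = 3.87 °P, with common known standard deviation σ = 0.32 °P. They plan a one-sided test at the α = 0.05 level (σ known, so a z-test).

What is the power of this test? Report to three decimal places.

Power ≈ 0.896

Standardized effect: d = |μ_{strain X} − μ_{strain Y}| / σ = |3.72 − 3.87| / 0.32 = 0.4688
Noncentrality parameter: δ = d / √(1/n₁ + 1/n₂) = 0.4688 / √(1/59 + 1/110) = 2.9048
Critical value for a one-sided test at α = 0.05: z_α = 1.645.
Power = P(Z > 1.645 − δ) = Φ(1.260) = 0.8962.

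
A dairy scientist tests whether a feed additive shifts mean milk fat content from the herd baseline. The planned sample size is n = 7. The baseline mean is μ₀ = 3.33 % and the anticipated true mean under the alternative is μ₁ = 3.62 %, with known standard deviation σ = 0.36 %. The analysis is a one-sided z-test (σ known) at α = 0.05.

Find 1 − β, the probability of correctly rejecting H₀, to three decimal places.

Power ≈ 0.687

Standardized effect: d = |μ₁ − μ₀| / σ = |3.62 − 3.33| / 0.36 = 0.8056
Noncentrality parameter: δ = d·√n = 0.8056 × √7 = 2.1313
Critical value for a one-sided test at α = 0.05: z_α = 1.645.
Power = P(Z > 1.645 − δ) = Φ(0.486) = 0.6867.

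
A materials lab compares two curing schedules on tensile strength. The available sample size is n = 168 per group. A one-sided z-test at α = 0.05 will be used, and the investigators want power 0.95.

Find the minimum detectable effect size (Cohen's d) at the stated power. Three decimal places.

d ≈ 0.359

Required noncentrality: δ = z_{0.05} + z_{0.05} = 1.645 + 1.645 = 3.290.
δ = d·√(n/2) ⇒ d = δ/√(n/2) = 3.290/√(168/2) = 0.3589.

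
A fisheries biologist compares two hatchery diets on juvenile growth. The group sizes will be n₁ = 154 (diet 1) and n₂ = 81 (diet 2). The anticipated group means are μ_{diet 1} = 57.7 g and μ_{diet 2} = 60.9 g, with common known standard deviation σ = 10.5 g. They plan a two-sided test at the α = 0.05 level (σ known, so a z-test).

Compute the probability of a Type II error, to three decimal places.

β ≈ 0.397

Standardized effect: d = |μ_{diet 1} − μ_{diet 2}| / σ = |57.7 − 60.9| / 10.5 = 0.3048
Noncentrality parameter: δ = d / √(1/n₁ + 1/n₂) = 0.3048 / √(1/154 + 1/81) = 2.2204
Two-sided α = 0.05 → critical value z_{0.025} = 1.960.
Power = Φ(δ − 1.960) + Φ(−δ − 1.960) = Φ(0.260) + Φ(-4.180) = 0.6027 + 0.0000 = 0.6027.
Type II error: β = 1 − power = 1 − 0.6027 = 0.3973.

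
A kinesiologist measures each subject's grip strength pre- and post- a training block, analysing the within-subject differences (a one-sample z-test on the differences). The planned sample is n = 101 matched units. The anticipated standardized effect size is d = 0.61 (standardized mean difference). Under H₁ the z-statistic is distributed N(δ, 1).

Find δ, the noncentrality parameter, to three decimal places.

The noncentrality parameter scales effect size by the design's sample-size factor: δ = d·√n = 0.61 × √101 = 6.1304

δ ≈ 6.130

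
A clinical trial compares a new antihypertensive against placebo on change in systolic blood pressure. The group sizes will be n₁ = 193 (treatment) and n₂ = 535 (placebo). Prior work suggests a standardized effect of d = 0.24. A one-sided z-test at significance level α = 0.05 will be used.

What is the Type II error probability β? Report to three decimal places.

Noncentrality parameter: δ = d / √(1/n₁ + 1/n₂) = 0.24 / √(1/193 + 1/535) = 2.8583
One-sided α = 0.05 → critical value z_{0.05} = 1.645.
Power = P(Z > 1.645 − δ) = Φ(1.213) = 0.8875.
Type II error: β = 1 − power = 1 − 0.8875 = 0.1125.

β ≈ 0.112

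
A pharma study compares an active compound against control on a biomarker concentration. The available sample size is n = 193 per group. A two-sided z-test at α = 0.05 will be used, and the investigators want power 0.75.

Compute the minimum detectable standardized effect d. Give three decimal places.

d ≈ 0.268

Required noncentrality: δ = z_{0.025} + z_{0.25} = 1.960 + 0.674 = 2.634.
(The second rejection-region term Φ(−δ − z_{α/2}) is negligible and dropped.)
δ = d·√(n/2) ⇒ d = δ/√(n/2) = 2.634/√(193/2) = 0.2682.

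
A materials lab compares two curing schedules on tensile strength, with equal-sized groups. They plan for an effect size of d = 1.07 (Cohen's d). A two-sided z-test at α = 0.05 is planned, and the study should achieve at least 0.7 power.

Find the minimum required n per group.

Set Φ(δ − 1.960) = 0.7; then δ − 1.960 = Φ⁻¹(0.7) = 0.524, giving δ = 2.484.
(Ignoring the negligible lower-tail rejection probability gives the usual closed-form inversion.)
δ = d·√(n/2) ⇒ n = 2(δ/d)² = 2 × (2.484 / 1.07)² = 10.78.
Rounding up, n = 11 per group.

n = 11 per group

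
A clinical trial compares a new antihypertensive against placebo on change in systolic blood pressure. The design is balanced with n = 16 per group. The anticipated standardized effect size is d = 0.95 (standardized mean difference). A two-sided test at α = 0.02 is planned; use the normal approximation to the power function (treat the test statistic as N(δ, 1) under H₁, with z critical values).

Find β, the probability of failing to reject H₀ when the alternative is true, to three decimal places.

Noncentrality parameter: λ = d·√(n/2) = 0.95 × √(16/2) = 2.6870
Two-sided α = 0.02 → critical value z_{0.01} = 2.326.
Power = Φ(λ − 2.326) + Φ(−λ − 2.326) = Φ(0.361) + Φ(-5.013) = 0.6408 + 0.0000 = 0.6408.
Type II error: β = 1 − power = 1 − 0.6408 = 0.3592.

β ≈ 0.359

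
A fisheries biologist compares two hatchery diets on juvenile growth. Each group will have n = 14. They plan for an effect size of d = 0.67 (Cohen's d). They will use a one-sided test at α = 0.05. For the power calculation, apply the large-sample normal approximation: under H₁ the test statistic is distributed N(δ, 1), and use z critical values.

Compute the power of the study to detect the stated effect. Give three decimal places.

Power ≈ 0.551

Noncentrality parameter: δ = d·√(n/2) = 0.67 × √(14/2) = 1.7727
One-sided α = 0.05 → critical value z_{0.05} = 1.645.
Power = Φ(δ − 1.645) = Φ(0.128) = 0.5508.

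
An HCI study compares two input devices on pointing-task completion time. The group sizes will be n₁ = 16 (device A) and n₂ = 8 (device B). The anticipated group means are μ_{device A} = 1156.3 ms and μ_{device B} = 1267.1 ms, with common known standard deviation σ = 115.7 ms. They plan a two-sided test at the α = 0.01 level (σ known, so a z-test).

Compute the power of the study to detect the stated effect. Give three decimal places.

Power ≈ 0.358

Standardized effect: d = |μ_{device A} − μ_{device B}| / σ = |1156.3 − 1267.1| / 115.7 = 0.9576
Noncentrality parameter: δ = d / √(1/n₁ + 1/n₂) = 0.9576 / √(1/16 + 1/8) = 2.2116
Two-sided α = 0.01 → critical value z_{0.005} = 2.576.
Power = Φ(δ − 2.576) + Φ(−δ − 2.576) = Φ(-0.364) + Φ(-4.787) = 0.3578 + 0.0000 = 0.3578.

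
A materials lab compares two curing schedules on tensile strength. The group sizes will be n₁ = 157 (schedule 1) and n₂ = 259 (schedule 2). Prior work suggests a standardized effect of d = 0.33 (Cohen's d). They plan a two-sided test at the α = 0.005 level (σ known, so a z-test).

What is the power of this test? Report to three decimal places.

Noncentrality parameter: δ = d / √(1/n₁ + 1/n₂) = 0.33 / √(1/157 + 1/259) = 3.2626
Critical value for a two-sided test at α = 0.005: z_{α/2} = 2.807.
Power = Φ(δ − 2.807) + Φ(−δ − 2.807) = Φ(0.456) + Φ(-6.070) = 0.6757 + 0.0000 = 0.6757.

Power ≈ 0.676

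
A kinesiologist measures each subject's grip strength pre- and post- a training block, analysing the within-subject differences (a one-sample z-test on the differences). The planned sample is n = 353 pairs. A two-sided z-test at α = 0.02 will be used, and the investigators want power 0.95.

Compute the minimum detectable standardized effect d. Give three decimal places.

d ≈ 0.211

Required noncentrality: δ = z_{0.01} + z_{0.05} = 2.326 + 1.645 = 3.971.
(Lower-tail contribution to power is negligible for δ > 0.)
δ = d·√n ⇒ d = δ/√n = 3.971/√353 = 0.2114.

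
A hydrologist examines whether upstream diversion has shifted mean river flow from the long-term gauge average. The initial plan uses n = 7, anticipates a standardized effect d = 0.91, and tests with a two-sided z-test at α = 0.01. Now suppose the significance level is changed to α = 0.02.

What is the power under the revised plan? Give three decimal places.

Power ≈ 0.532

δ = d·√n = 0.91 × √7 = 2.4076 (unchanged). New critical value: z_{0.01} = 2.326.
Revised power = Φ(δ − 2.326) + Φ(−δ − 2.326) = Φ(0.081) + Φ(-4.734) = 0.5324 + 0.0000 = 0.5324.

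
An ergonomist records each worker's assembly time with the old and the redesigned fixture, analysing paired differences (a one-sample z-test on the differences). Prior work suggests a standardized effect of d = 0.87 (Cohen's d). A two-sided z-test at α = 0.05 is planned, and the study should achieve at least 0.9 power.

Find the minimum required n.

n = 14

Set Φ(δ − 1.960) = 0.9; then δ − 1.960 = Φ⁻¹(0.9) = 1.282, giving δ = 3.242.
(The Φ(−δ − z_{α/2}) term is vanishingly small for δ > 0 and is dropped in the standard sample-size formula.)
δ = d·√n ⇒ n = (δ/d)² = (3.242 / 0.87)² = 13.88.
Rounding up, n = 14.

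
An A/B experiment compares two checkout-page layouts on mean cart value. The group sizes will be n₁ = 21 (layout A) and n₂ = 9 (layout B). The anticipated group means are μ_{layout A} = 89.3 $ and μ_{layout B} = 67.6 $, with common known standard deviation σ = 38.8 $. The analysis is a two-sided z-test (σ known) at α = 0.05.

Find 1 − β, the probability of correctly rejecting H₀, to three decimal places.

Power ≈ 0.289

Standardized effect: d = |μ_{layout A} − μ_{layout B}| / σ = |89.3 − 67.6| / 38.8 = 0.5593
Noncentrality parameter: δ = d / √(1/n₁ + 1/n₂) = 0.5593 / √(1/21 + 1/9) = 1.4038
Critical value for a two-sided test at α = 0.05: z_{α/2} = 1.960.
Power = Φ(δ − 1.960) + Φ(−δ − 1.960) = Φ(-0.556) + Φ(-3.364) = 0.2890 + 0.0004 = 0.2894.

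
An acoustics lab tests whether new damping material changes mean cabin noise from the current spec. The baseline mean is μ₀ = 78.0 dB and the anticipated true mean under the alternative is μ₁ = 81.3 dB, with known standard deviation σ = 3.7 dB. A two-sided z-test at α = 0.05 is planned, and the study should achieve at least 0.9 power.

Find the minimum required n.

n = 14

Standardized effect: d = |μ₁ − μ₀| / σ = |81.3 − 78.0| / 3.7 = 0.8919
Set Φ(δ − 1.960) = 0.9; then δ − 1.960 = Φ⁻¹(0.9) = 1.282, giving δ = 3.242.
(For δ > 0 the lower-tail rejection region contributes negligibly to power, so the one-term inversion is standard.)
δ = d·√n ⇒ n = (δ/d)² = (3.242 / 0.8919)² = 13.21.
Round up to the next whole unit.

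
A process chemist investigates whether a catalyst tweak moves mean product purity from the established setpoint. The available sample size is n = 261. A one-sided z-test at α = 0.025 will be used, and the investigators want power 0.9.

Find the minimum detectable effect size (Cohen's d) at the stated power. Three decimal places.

d ≈ 0.201

Need Φ(δ − 1.960) = 0.9, so δ = 1.960 + 1.282 = 3.242.
δ = d·√n ⇒ d = δ/√n = 3.242/√261 = 0.2006.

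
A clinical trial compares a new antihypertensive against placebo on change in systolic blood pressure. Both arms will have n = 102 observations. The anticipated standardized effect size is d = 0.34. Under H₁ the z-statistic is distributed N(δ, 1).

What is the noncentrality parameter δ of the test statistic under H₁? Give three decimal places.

δ ≈ 2.428

The noncentrality parameter scales effect size by the design's sample-size factor: δ = d·√(n/2) = 0.34 × √(102/2) = 2.4281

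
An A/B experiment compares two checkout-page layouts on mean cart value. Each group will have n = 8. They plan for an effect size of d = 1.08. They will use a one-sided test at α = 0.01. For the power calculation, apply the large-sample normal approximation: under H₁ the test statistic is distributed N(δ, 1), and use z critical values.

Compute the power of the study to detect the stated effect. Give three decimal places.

Noncentrality parameter: δ = d·√(n/2) = 1.08 × √(8/2) = 2.1600
One-sided α = 0.01 → critical value z_{0.01} = 2.326.
Power = Φ(δ − 2.326) = Φ(-0.166) = 0.4339.

Power ≈ 0.434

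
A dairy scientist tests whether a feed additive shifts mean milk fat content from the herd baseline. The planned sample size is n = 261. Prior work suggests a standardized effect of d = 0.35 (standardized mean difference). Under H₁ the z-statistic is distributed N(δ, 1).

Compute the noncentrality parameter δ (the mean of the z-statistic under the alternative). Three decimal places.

The noncentrality parameter scales effect size by the design's sample-size factor: δ = d·√n = 0.35 × √261 = 5.6544

δ ≈ 5.654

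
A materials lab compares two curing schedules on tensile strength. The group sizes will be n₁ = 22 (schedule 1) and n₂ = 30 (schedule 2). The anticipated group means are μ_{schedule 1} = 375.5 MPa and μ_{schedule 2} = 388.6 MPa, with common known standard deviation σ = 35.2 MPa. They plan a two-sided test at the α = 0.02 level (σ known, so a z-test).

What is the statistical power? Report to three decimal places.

Standardized effect: d = |μ_{schedule 1} − μ_{schedule 2}| / σ = |375.5 − 388.6| / 35.2 = 0.3722
Noncentrality parameter: δ = d / √(1/n₁ + 1/n₂) = 0.3722 / √(1/22 + 1/30) = 1.3259
Two-sided α = 0.02 → critical value z_{0.01} = 2.326.
Power = Φ(δ − 2.326) + Φ(−δ − 2.326) = Φ(-1.000) + Φ(-3.652) = 0.1585 + 0.0001 = 0.1587.

Power ≈ 0.159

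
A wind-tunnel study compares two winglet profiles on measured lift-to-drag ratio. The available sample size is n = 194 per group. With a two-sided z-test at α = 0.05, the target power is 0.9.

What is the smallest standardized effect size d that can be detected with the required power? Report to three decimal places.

Required noncentrality: δ = z_{0.025} + z_{0.10} = 1.960 + 1.282 = 3.242.
(Lower-tail contribution to power is negligible for δ > 0.)
δ = d·√(n/2) ⇒ d = δ/√(n/2) = 3.242/√(194/2) = 0.3291.

d ≈ 0.329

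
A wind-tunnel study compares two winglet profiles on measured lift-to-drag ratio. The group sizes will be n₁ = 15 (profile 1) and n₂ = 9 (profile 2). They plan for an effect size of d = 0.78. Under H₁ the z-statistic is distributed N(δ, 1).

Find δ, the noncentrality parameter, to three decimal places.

The noncentrality parameter scales effect size by the design's sample-size factor: δ = d / √(1/n₁ + 1/n₂) = 0.78 / √(1/15 + 1/9) = 1.8499

δ ≈ 1.850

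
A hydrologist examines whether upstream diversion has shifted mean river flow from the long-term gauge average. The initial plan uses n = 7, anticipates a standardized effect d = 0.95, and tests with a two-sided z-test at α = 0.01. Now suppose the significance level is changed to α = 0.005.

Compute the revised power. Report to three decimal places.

δ = d·√n = 0.95 × √7 = 2.5135 (unchanged). New critical value: z_{0.0025} = 2.807.
Revised power = Φ(δ − 2.807) + Φ(−δ − 2.807) = Φ(-0.294) + Φ(-5.320) = 0.3845 + 0.0000 = 0.3845.

Power ≈ 0.385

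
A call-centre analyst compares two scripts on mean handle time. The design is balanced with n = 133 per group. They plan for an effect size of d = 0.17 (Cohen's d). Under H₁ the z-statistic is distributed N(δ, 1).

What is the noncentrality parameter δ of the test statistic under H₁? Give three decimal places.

δ = d·√(n/2) = 0.17 × √(133/2) = 1.3863

δ ≈ 1.386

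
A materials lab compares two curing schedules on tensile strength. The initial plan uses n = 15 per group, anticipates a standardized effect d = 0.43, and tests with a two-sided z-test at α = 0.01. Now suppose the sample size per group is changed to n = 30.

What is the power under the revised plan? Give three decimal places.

Power ≈ 0.181

With n = 30 per group: δ = d·√(n/2) = 0.43 × √(30/2) = 1.6654. Critical value z_{0.005} = 2.576.
Revised power = Φ(δ − 2.576) + Φ(−δ − 2.576) = Φ(-0.910) + Φ(-4.241) = 0.1813 + 0.0000 = 0.1813.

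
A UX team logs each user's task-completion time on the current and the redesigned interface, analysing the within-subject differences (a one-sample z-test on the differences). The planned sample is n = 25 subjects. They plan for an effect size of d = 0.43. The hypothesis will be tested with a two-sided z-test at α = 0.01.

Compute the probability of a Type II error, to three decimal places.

β ≈ 0.665

Noncentrality parameter: δ = d·√n = 0.43 × √25 = 2.1500
Two-sided α = 0.01 → critical value z_{0.005} = 2.576.
Power = Φ(δ − 2.576) + Φ(−δ − 2.576) = Φ(-0.426) + Φ(-4.726) = 0.3351 + 0.0000 = 0.3351.
Type II error: β = 1 − power = 1 − 0.3351 = 0.6649.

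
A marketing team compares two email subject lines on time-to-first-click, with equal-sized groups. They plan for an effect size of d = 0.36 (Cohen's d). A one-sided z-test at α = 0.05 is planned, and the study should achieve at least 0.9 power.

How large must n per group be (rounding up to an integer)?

For power 0.9 need Φ(δ − z_{0.05}) = 0.9, so δ = z_{0.05} + z_{0.10} = 1.645 + 1.282 = 2.926.
δ = d·√(n/2) ⇒ n = 2(δ/d)² = 2 × (2.926 / 0.36)² = 132.16.
Rounding up, n = 133 per group.

n = 133 per group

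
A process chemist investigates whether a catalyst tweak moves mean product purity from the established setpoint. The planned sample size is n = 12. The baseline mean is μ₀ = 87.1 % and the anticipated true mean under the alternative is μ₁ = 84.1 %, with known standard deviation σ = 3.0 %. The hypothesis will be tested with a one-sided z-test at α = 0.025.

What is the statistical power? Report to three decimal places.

Standardized effect: d = |μ₁ − μ₀| / σ = |84.1 − 87.1| / 3.0 = 1.0000
Noncentrality parameter: δ = d·√n = 1.0000 × √12 = 3.4641
One-sided α = 0.025 → critical value z_{0.025} = 1.960.
Power = P(Z > 1.960 − δ) = Φ(1.504) = 0.9337.

Power ≈ 0.934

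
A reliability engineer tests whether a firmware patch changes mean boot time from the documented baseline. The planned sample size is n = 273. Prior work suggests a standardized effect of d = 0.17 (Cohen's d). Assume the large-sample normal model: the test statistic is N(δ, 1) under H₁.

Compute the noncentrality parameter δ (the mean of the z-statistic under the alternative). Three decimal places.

The noncentrality parameter scales effect size by the design's sample-size factor: δ = d·√n = 0.17 × √273 = 2.8089

δ ≈ 2.809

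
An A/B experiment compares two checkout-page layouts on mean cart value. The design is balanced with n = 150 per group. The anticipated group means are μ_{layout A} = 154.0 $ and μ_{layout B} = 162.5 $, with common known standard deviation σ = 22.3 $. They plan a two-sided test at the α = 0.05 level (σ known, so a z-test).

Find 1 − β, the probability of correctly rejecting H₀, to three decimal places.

Standardized effect: d = |μ_{layout A} − μ_{layout B}| / σ = |154.0 − 162.5| / 22.3 = 0.3812
Noncentrality parameter: λ = d·√(n/2) = 0.3812 × √(150/2) = 3.3010
Two-sided α = 0.05 → critical value z_{0.025} = 1.960.
Power = Φ(λ − 1.960) + Φ(−λ − 1.960) = Φ(1.341) + Φ(-5.261) = 0.9100 + 0.0000 = 0.9100.

Power ≈ 0.910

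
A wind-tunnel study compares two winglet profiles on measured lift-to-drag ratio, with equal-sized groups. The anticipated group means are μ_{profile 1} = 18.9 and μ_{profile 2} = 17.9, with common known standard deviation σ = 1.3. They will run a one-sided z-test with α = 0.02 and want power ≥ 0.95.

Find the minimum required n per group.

Standardized effect: d = |μ_{profile 1} − μ_{profile 2}| / σ = |18.9 − 17.9| / 1.3 = 0.7692
Set Φ(δ − 2.054) = 0.95; then δ − 2.054 = Φ⁻¹(0.95) = 1.645, giving δ = 3.699.
δ = d·√(n/2) ⇒ n = 2(δ/d)² = 2 × (3.699 / 0.7692)² = 46.24.
Round up to the next whole unit.

n = 47 per group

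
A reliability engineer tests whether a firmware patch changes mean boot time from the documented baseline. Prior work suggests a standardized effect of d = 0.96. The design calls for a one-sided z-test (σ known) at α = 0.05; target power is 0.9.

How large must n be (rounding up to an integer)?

n = 10

Set Φ(δ − 1.645) = 0.9; then δ − 1.645 = Φ⁻¹(0.9) = 1.282, giving δ = 2.926.
δ = d·√n ⇒ n = (δ/d)² = (2.926 / 0.96)² = 9.29.
Round up to the next whole unit.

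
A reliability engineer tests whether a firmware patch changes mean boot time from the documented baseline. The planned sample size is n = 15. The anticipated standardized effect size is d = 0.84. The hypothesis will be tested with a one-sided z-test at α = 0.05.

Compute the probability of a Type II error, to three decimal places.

Noncentrality parameter: δ = d·√n = 0.84 × √15 = 3.2533
One-sided α = 0.05 → critical value z_{0.05} = 1.645.
Power = P(Z > 1.645 − δ) = Φ(1.608) = 0.9461.
Type II error: β = 1 − power = 1 − 0.9461 = 0.0539.

β ≈ 0.054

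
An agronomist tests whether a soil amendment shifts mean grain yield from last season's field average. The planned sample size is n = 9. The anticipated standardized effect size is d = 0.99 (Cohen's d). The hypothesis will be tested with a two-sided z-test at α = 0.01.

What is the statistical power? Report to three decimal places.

Noncentrality parameter: δ = d·√n = 0.99 × √9 = 2.9700
Two-sided α = 0.01 → critical value z_{0.005} = 2.576.
Power = Φ(δ − 2.576) + Φ(−δ − 2.576) = Φ(0.394) + Φ(-5.546) = 0.6533 + 0.0000 = 0.6533.

Power ≈ 0.653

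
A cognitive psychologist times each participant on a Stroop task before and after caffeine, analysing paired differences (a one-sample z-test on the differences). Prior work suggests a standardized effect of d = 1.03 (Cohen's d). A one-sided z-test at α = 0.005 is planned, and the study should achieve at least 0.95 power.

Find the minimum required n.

n = 17

For power 0.95 need Φ(δ − z_{0.005}) = 0.95, so δ = z_{0.005} + z_{0.05} = 2.576 + 1.645 = 4.221.
δ = d·√n ⇒ n = (δ/d)² = (4.221 / 1.03)² = 16.79.
Rounding up, n = 17.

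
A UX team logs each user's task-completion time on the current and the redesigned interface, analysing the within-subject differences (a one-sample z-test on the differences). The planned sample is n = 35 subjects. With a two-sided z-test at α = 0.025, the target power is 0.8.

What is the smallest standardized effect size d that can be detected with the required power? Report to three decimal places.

Required noncentrality: δ = z_{0.0125} + z_{0.20} = 2.241 + 0.842 = 3.083.
(Lower-tail contribution to power is negligible for δ > 0.)
δ = d·√n ⇒ d = δ/√n = 3.083/√35 = 0.5211.

d ≈ 0.521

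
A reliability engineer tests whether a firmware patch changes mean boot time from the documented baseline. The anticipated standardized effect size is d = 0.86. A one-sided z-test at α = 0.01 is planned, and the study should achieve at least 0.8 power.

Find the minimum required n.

n = 14

Set Φ(δ − 2.326) = 0.8; then δ − 2.326 = Φ⁻¹(0.8) = 0.842, giving δ = 3.168.
δ = d·√n ⇒ n = (δ/d)² = (3.168 / 0.86)² = 13.57.
Rounding up, n = 14.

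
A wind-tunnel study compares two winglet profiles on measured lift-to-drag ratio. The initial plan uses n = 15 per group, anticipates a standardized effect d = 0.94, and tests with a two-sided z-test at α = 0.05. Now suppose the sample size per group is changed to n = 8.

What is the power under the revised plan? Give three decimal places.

With n = 8 per group: δ = d·√(n/2) = 0.94 × √(8/2) = 1.8800. Critical value z_{0.025} = 1.960.
Revised power = Φ(δ − 1.960) + Φ(−δ − 1.960) = Φ(-0.080) + Φ(-3.840) = 0.4681 + 0.0001 = 0.4682.

Power ≈ 0.468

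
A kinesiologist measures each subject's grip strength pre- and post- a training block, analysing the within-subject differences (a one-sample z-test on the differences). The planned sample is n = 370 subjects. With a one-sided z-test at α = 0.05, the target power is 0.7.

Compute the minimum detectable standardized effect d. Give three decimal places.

d ≈ 0.113

Need Φ(δ − 1.645) = 0.7, so δ = 1.645 + 0.524 = 2.169.
δ = d·√n ⇒ d = δ/√n = 2.169/√370 = 0.1128.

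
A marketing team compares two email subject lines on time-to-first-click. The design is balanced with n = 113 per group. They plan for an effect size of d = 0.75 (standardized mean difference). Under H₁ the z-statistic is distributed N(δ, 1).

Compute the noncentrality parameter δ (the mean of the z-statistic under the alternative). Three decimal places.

δ ≈ 5.637

δ = d·√(n/2) = 0.75 × √(113/2) = 5.6375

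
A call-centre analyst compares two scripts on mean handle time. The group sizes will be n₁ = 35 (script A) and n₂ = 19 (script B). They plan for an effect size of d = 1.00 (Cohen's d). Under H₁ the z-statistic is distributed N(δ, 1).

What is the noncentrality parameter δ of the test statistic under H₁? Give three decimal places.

The noncentrality parameter scales effect size by the design's sample-size factor: δ = d / √(1/n₁ + 1/n₂) = 1.00 / √(1/35 + 1/19) = 3.5092

δ ≈ 3.509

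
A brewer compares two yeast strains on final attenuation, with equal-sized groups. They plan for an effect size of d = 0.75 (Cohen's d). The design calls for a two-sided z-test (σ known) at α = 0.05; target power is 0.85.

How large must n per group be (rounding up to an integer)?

n = 32 per group

For power 0.85 need Φ(δ − z_{0.025}) = 0.85, so δ = z_{0.025} + z_{0.15} = 1.960 + 1.036 = 2.996.
(Ignoring the negligible lower-tail rejection probability gives the usual closed-form inversion.)
δ = d·√(n/2) ⇒ n = 2(δ/d)² = 2 × (2.996 / 0.75)² = 31.92.
Round up to the next whole unit.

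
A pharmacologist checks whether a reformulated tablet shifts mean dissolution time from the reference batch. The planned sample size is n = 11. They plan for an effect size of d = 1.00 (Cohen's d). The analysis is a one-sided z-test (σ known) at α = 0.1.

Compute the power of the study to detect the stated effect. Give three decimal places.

Noncentrality parameter: λ = d·√n = 1.00 × √11 = 3.3166
One-sided α = 0.1 → critical value z_{0.1} = 1.282.
Power = P(Z > 1.282 − λ) = Φ(2.035) = 0.9791.

Power ≈ 0.979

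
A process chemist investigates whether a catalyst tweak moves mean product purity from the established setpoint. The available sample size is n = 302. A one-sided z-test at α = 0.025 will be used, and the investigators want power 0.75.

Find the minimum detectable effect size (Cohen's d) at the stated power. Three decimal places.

d ≈ 0.152

Required noncentrality: δ = z_{0.025} + z_{0.25} = 1.960 + 0.674 = 2.634.
δ = d·√n ⇒ d = δ/√n = 2.634/√302 = 0.1516.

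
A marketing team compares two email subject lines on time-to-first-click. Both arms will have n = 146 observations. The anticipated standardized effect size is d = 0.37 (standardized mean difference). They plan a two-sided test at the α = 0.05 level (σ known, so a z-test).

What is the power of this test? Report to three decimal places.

Noncentrality parameter: δ = d·√(n/2) = 0.37 × √(146/2) = 3.1613
Critical value for a two-sided test at α = 0.05: z_{α/2} = 1.960.
Power = Φ(δ − 1.960) + Φ(−δ − 1.960) = Φ(1.201) + Φ(-5.121) = 0.8852 + 0.0000 = 0.8852.

Power ≈ 0.885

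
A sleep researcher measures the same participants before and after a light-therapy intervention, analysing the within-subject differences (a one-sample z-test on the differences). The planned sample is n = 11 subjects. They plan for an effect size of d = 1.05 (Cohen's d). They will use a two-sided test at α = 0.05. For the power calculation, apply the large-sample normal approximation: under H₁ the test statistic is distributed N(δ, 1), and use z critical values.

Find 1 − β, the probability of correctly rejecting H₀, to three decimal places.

Power ≈ 0.936

Noncentrality parameter: δ = d·√n = 1.05 × √11 = 3.4825
Two-sided α = 0.05 → critical value z_{0.025} = 1.960.
Power = Φ(δ − 1.960) + Φ(−δ − 1.960) = Φ(1.522) + Φ(-5.442) = 0.9361 + 0.0000 = 0.9361.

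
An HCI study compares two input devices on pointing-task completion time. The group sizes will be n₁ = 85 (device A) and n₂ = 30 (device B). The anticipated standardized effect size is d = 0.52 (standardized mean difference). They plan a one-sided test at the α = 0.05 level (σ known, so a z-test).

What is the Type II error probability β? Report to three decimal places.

Noncentrality parameter: δ = d / √(1/n₁ + 1/n₂) = 0.52 / √(1/85 + 1/30) = 2.4486
Critical value for a one-sided test at α = 0.05: z_α = 1.645.
Power = P(Z > 1.645 − δ) = Φ(0.804) = 0.7892.
Type II error: β = 1 − power = 1 − 0.7892 = 0.2108.

β ≈ 0.211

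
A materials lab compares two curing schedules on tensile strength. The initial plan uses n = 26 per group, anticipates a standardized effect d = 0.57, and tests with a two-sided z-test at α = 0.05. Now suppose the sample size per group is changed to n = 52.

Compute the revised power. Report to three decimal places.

Power ≈ 0.828

With n = 52 per group: δ = d·√(n/2) = 0.57 × √(52/2) = 2.9064. Critical value z_{0.025} = 1.960.
Revised power = Φ(δ − 1.960) + Φ(−δ − 1.960) = Φ(0.946) + Φ(-4.866) = 0.8280 + 0.0000 = 0.8280.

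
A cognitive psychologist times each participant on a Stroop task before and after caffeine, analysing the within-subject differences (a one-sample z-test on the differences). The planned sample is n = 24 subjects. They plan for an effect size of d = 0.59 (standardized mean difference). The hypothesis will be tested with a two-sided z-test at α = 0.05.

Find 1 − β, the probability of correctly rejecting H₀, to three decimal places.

Noncentrality parameter: δ = d·√n = 0.59 × √24 = 2.8904
Two-sided α = 0.05 → critical value z_{0.025} = 1.960.
Power = Φ(δ − 1.960) + Φ(−δ − 1.960) = Φ(0.930) + Φ(-4.850) = 0.8239 + 0.0000 = 0.8239.

Power ≈ 0.824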